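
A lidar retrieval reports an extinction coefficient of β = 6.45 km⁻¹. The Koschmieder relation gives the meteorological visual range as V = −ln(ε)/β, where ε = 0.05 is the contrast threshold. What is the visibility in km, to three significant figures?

V = −ln(0.05) / 6.45 = 2.996 / 6.45 = 0.4645 km.

0.464 km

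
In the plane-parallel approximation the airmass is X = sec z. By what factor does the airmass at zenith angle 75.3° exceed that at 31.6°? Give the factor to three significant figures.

X(75.3°)/X(31.6°) = sec 75.3° / sec 31.6° = cos 31.6° / cos 75.3° = 0.8517/0.2538 = 3.3565.

3.36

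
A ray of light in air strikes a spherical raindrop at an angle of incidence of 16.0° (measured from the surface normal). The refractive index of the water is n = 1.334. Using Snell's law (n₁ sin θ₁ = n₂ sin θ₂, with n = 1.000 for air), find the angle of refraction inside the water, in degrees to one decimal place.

11.9°

Snell: sin θ_r = sin θ_i / n = sin 16.0° / 1.334 = 0.2756 / 1.334 = 0.2066.
θ_r = arcsin(0.2066) = 11.92°.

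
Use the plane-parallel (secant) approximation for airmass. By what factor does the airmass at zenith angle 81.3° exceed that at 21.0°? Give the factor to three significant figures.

6.17

X(81.3°)/X(21.0°) = sec 81.3° / sec 21.0° = cos 21.0° / cos 81.3° = 0.9336/0.1513 = 6.1720.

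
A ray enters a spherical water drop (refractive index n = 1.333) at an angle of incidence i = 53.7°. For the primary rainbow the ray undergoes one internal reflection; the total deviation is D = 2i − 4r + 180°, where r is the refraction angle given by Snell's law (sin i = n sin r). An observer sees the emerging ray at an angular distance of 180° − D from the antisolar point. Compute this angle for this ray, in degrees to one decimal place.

sin r = sin 53.7° / 1.333 = 0.8059/1.333 = 0.6046; r = 37.20°.
D = 2·53.7° − 4·37.20° + 180° = 107.40° − 148.80° + 180° = 138.60°.
Angle from antisolar point = 180° − D = 41.40°.

41.4°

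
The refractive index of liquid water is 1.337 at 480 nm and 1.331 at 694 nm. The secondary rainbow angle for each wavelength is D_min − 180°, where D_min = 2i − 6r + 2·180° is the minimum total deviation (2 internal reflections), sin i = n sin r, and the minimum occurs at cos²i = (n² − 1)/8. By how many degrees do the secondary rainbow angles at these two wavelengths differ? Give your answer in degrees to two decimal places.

1.57°

At 480 nm (n = 1.337): cos²i = 0.09845 → i = 71.714°, r = 45.249°, D_min = 231.934°, rainbow angle = 51.934°.
At 694 nm (n = 1.331): cos²i = 0.09645 → i = 71.907°, r = 45.575°, D_min = 230.365°, rainbow angle = 50.365°.
Angular width = |51.934° − 50.365°| = 1.569°.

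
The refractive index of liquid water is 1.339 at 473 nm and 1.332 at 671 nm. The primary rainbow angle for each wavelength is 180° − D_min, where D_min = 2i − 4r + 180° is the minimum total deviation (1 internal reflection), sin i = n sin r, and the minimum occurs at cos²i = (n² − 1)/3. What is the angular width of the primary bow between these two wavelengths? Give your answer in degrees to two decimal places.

1.01°

At 473 nm (n = 1.339): cos²i = 0.26431 → i = 59.062°, r = 39.834°, D_min = 138.786°, rainbow angle = 41.214°.
At 671 nm (n = 1.332): cos²i = 0.25807 → i = 59.469°, r = 40.290°, D_min = 137.776°, rainbow angle = 42.224°.
Angular width = |41.214° − 42.224°| = 1.010°.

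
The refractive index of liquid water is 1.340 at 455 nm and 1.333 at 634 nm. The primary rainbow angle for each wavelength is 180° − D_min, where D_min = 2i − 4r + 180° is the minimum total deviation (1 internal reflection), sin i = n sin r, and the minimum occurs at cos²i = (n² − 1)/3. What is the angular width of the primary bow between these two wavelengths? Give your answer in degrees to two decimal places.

At 455 nm (n = 1.340): cos²i = 0.26520 → i = 59.004°, r = 39.770°, D_min = 138.929°, rainbow angle = 41.071°.
At 634 nm (n = 1.333): cos²i = 0.25896 → i = 59.410°, r = 40.225°, D_min = 137.922°, rainbow angle = 42.078°.
Angular width = |41.071° − 42.078°| = 1.007°.

1.01°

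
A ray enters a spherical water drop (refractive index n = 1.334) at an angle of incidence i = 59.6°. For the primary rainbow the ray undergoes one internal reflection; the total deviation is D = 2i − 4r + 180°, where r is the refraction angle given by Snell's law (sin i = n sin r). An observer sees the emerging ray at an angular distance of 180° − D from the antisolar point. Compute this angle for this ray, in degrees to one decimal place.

sin r = sin 59.6° / 1.334 = 0.8625/1.334 = 0.6466; r = 40.28°.
D = 2·59.6° − 4·40.28° + 180° = 119.20° − 161.13° + 180° = 138.07°.
Angle from antisolar point = 180° − D = 41.93°.

41.9°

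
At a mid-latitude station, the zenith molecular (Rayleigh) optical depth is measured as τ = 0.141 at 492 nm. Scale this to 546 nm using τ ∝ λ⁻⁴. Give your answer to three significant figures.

τ(546 nm) = τ(492 nm) × (492/546)⁴ = 0.141 × (0.9011)⁴ = 0.141 × 0.6593 = 0.0930.

0.0930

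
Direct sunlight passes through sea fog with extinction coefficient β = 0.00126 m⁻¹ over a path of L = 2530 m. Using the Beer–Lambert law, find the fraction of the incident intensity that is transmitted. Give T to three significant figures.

0.0413

τ = β·L = 0.00126 × 2530 = 3.1878.
T = exp(−3.1878) = 0.0413.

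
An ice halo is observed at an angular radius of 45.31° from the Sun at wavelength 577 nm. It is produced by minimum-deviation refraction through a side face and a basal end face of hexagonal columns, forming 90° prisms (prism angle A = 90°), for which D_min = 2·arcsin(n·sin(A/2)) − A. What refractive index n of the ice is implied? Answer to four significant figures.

Rearranging: n = sin((D_min + A)/2) / sin(A/2).
(D_min + A)/2 = (45.31° + 90°)/2 = 67.655°.
n = sin 67.655° / sin 45° = 0.9249 / 0.7071 = 1.3080.

1.308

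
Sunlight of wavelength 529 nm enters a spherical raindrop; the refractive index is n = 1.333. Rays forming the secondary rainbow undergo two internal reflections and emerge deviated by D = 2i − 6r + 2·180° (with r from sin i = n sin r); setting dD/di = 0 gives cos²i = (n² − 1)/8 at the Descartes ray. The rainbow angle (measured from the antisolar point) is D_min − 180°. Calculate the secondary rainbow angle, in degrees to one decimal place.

50.9°

cos²i = (1.77689 − 1)/8 = 0.09711; i = arccos(0.31163) = 71.843°.
sin r = sin 71.843°/1.333 = 0.71283; r = 45.466°.
D_min = 2·71.843° − 6·45.466° + 360° = 230.891°.
Rainbow angle = D_min − 180° = 50.891°.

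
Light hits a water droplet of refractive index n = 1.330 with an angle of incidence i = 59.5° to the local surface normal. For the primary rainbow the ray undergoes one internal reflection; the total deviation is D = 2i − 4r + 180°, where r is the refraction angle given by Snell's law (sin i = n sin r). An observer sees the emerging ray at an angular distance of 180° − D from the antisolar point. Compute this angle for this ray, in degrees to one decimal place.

42.5°

sin r = sin 59.5° / 1.330 = 0.8616/1.330 = 0.6478; r = 40.38°.
D = 2·59.5° − 4·40.38° + 180° = 119.00° − 161.52° + 180° = 137.48°.
Angle from antisolar point = 180° − D = 42.52°.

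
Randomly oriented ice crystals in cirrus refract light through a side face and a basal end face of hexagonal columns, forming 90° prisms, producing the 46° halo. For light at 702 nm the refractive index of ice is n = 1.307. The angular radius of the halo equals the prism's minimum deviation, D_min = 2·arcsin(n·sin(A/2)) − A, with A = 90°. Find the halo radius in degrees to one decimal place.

45.1°

n·sin(A/2) = 1.307 × sin 45° = 1.307 × 0.7071 = 0.9242.
D_min = 2·arcsin(0.9242) − 90° = 2 × 67.546° − 90° = 45.093°.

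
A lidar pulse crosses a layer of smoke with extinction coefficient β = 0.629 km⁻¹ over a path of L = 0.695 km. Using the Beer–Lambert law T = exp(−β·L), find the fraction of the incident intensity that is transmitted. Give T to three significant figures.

τ = β·L = 0.629 × 0.695 = 0.4372.
T = exp(−0.4372) = 0.6459.

0.646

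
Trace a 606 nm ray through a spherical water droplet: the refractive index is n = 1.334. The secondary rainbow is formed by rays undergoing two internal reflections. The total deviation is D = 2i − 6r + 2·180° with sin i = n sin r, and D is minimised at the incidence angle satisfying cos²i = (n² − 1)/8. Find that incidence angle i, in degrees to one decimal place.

71.8°

cos²i = (1.334² − 1)/8 = (1.77956 − 1)/8 = 0.09744.
cos i = 0.31216, so i = 71.810°.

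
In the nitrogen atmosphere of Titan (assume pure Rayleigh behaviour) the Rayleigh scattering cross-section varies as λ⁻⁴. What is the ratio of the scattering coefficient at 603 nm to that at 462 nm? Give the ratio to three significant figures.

0.345

Rayleigh scattering ∝ λ⁻⁴, so the ratio of coefficients is the inverse fourth power of the wavelength ratio.
σ(603)/σ(462) = (462/603)⁴ = (0.7662)⁴ = 0.3446.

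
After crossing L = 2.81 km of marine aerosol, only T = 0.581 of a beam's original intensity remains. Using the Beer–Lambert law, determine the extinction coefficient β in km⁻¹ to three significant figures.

Beer–Lambert: T = exp(−βL) ⇒ β = −ln(T)/L = −ln(0.581)/2.81 = 0.5430/2.81 = 0.1932 km⁻¹.

0.193 km⁻¹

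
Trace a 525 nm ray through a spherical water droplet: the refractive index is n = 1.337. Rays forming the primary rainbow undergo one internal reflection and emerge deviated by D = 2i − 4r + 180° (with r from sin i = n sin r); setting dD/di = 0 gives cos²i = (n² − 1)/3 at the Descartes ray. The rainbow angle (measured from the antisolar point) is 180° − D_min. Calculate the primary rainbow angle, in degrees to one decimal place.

41.5°

cos²i = (1.78757 − 1)/3 = 0.26252; i = arccos(0.51237) = 59.178°.
sin r = sin 59.178°/1.337 = 0.64231; r = 39.964°.
D_min = 2·59.178° − 4·39.964° + 180° = 138.500°.
Rainbow angle = 180° − D_min = 41.500°.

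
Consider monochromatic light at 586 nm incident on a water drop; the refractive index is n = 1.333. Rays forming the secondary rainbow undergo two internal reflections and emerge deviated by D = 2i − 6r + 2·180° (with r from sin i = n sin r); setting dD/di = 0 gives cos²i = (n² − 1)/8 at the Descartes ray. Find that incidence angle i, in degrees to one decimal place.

cos²i = (1.333² − 1)/8 = (1.77689 − 1)/8 = 0.09711.
cos i = 0.31163, so i = 71.843°.

71.8°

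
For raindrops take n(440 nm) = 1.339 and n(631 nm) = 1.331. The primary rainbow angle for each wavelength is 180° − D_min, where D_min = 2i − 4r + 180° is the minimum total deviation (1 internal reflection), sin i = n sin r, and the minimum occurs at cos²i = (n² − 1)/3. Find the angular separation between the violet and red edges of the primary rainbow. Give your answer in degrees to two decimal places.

1.16°

At 440 nm (n = 1.339): cos²i = 0.26431 → i = 59.062°, r = 39.834°, D_min = 138.786°, rainbow angle = 41.214°.
At 631 nm (n = 1.331): cos²i = 0.25719 → i = 59.527°, r = 40.356°, D_min = 137.630°, rainbow angle = 42.370°.
Angular width = |41.214° − 42.370°| = 1.156°.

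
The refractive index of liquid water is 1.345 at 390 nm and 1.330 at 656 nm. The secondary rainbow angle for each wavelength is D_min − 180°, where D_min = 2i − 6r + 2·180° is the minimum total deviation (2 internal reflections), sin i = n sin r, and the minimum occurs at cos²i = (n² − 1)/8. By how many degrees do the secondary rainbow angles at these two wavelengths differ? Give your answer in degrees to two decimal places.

At 390 nm (n = 1.345): cos²i = 0.10113 → i = 71.458°, r = 44.821°, D_min = 233.987°, rainbow angle = 53.987°.
At 656 nm (n = 1.330): cos²i = 0.09611 → i = 71.940°, r = 45.630°, D_min = 230.101°, rainbow angle = 50.101°.
Angular width = |53.987° − 50.101°| = 3.886°.

3.89°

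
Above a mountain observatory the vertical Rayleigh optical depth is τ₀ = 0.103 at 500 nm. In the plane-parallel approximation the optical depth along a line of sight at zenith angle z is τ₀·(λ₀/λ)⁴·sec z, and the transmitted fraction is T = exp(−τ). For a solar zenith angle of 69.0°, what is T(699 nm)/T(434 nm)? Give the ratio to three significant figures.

Airmass: sec 69.0° = 2.7904.
τ(699 nm) = 0.103 × (500/699)⁴ × 2.7904 = 0.103 × 0.2618 × 2.7904 = 0.0752.
τ(434 nm) = 0.103 × (500/434)⁴ × 2.7904 = 0.103 × 1.7617 × 2.7904 = 0.5063.
T(699)/T(434) = exp(τ_B − τ_A) = exp(0.4311) = 1.5389.

1.54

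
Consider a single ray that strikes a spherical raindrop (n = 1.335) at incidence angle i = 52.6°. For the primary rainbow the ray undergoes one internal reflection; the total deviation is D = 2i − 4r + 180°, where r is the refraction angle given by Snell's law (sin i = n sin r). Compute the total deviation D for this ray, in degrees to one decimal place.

sin r = sin 52.6° / 1.335 = 0.7944/1.335 = 0.5951; r = 36.52°.
D = 2·52.6° − 4·36.52° + 180° = 105.20° − 146.07° + 180° = 139.13°.

139.1°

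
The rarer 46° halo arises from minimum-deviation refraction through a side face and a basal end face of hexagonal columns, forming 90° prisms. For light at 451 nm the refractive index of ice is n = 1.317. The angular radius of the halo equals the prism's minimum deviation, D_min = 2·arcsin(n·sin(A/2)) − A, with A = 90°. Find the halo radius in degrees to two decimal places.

47.26°

n·sin(A/2) = 1.317 × sin 45° = 1.317 × 0.7071 = 0.9313.
D_min = 2·arcsin(0.9313) − 90° = 2 × 68.632° − 90° = 47.264°.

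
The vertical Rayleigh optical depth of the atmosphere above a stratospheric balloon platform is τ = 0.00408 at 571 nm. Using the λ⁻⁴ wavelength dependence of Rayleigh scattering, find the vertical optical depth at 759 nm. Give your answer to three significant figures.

0.00131

τ(759 nm) = τ(571 nm) × (571/759)⁴ = 0.00408 × (0.7523)⁴ = 0.00408 × 0.3203 = 0.0013.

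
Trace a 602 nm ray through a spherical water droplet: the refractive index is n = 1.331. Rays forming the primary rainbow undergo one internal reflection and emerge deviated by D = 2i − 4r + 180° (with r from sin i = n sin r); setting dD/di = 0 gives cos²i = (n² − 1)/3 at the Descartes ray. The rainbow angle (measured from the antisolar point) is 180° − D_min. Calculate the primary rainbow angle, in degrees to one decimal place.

42.4°

cos²i = (1.77156 − 1)/3 = 0.25719; i = arccos(0.50714) = 59.527°.
sin r = sin 59.527°/1.331 = 0.64753; r = 40.356°.
D_min = 2·59.527° − 4·40.356° + 180° = 137.630°.
Rainbow angle = 180° − D_min = 42.370°.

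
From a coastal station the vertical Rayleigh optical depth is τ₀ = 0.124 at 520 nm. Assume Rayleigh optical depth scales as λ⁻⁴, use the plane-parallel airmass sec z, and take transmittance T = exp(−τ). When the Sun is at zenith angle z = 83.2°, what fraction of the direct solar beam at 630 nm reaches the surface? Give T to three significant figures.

0.615

sec 83.2° = 8.4457.
τ = 0.124 × (520/630)⁴ × 8.4457 = 0.124 × 0.4641 × 8.4457 = 0.4861.
T = exp(−0.4861) = 0.6150.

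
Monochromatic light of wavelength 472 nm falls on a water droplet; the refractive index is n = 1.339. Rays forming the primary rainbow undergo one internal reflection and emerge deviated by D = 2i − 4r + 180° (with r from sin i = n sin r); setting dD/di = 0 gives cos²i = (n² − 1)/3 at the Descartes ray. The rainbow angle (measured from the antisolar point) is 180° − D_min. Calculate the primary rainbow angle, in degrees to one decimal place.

41.2°

cos²i = (1.79292 − 1)/3 = 0.26431; i = arccos(0.51411) = 59.062°.
sin r = sin 59.062°/1.339 = 0.64057; r = 39.834°.
D_min = 2·59.062° − 4·39.834° + 180° = 138.786°.
Rainbow angle = 180° − D_min = 41.214°.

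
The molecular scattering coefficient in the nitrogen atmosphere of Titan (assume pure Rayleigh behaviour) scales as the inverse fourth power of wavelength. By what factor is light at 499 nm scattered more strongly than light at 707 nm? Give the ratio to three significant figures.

Rayleigh scattering ∝ λ⁻⁴, so the ratio of coefficients is the inverse fourth power of the wavelength ratio.
σ(499)/σ(707) = (707/499)⁴ = (1.4168)⁴ = 4.03.

4.03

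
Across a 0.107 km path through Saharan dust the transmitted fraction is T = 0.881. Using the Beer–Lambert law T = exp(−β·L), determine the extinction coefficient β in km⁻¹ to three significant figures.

1.18 km⁻¹

Beer–Lambert: T = exp(−βL) ⇒ β = −ln(T)/L = −ln(0.881)/0.107 = 0.1267/0.107 = 1.184 km⁻¹.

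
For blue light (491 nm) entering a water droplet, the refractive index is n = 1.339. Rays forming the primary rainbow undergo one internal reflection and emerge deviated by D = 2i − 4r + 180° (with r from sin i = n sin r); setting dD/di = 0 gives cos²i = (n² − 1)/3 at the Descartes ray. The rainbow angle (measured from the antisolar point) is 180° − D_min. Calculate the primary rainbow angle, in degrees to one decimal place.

cos²i = (1.79292 − 1)/3 = 0.26431; i = arccos(0.51411) = 59.062°.
sin r = sin 59.062°/1.339 = 0.64057; r = 39.834°.
D_min = 2·59.062° − 4·39.834° + 180° = 138.786°.
Rainbow angle = 180° − D_min = 41.214°.

41.2°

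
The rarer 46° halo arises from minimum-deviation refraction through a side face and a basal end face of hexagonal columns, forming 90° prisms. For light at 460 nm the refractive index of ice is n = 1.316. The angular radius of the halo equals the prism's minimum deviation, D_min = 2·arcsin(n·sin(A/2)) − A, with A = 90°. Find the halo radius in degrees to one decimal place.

n·sin(A/2) = 1.316 × sin 45° = 1.316 × 0.7071 = 0.9306.
D_min = 2·arcsin(0.9306) − 90° = 2 × 68.521° − 90° = 47.042°.

47.0°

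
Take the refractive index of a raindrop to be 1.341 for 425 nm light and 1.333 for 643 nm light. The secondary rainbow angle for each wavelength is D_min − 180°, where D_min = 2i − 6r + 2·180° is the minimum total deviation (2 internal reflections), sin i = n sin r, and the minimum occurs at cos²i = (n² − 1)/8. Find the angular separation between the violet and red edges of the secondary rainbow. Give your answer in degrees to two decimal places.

At 425 nm (n = 1.341): cos²i = 0.09979 → i = 71.586°, r = 45.034°, D_min = 232.966°, rainbow angle = 52.966°.
At 643 nm (n = 1.333): cos²i = 0.09711 → i = 71.843°, r = 45.466°, D_min = 230.891°, rainbow angle = 50.891°.
Angular width = |52.966° − 50.891°| = 2.075°.

2.08°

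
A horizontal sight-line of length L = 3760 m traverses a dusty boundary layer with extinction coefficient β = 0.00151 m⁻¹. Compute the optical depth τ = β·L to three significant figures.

5.68

τ = β·L = 0.00151 × 3760 = 5.6776.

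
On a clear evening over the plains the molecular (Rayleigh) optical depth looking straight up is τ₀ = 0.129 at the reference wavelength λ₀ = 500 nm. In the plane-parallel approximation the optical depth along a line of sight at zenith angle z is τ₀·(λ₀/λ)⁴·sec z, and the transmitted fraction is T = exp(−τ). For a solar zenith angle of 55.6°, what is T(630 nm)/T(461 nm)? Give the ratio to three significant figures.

Airmass: sec 55.6° = 1.7700.
τ(630 nm) = 0.129 × (500/630)⁴ × 1.7700 = 0.129 × 0.3968 × 1.7700 = 0.0906.
τ(461 nm) = 0.129 × (500/461)⁴ × 1.7700 = 0.129 × 1.3838 × 1.7700 = 0.3160.
T(630)/T(461) = exp(τ_B − τ_A) = exp(0.2254) = 1.2528.

1.25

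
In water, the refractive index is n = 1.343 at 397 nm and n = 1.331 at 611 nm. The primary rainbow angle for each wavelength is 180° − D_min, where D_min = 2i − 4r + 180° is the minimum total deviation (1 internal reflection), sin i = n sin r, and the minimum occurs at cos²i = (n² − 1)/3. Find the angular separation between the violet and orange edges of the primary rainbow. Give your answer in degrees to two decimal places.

1.72°

At 397 nm (n = 1.343): cos²i = 0.26788 → i = 58.830°, r = 39.577°, D_min = 139.354°, rainbow angle = 40.646°.
At 611 nm (n = 1.331): cos²i = 0.25719 → i = 59.527°, r = 40.356°, D_min = 137.630°, rainbow angle = 42.370°.
Angular width = |40.646° − 42.370°| = 1.724°.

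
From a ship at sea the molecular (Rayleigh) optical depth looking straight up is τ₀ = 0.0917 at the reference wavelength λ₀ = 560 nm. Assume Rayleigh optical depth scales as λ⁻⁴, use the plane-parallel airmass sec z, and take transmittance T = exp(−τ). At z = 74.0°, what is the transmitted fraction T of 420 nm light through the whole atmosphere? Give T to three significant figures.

sec 74.0° = 3.6280.
τ = 0.0917 × (560/420)⁴ × 3.6280 = 0.0917 × 3.1605 × 3.6280 = 1.0514.
T = exp(−1.0514) = 0.3494.

0.349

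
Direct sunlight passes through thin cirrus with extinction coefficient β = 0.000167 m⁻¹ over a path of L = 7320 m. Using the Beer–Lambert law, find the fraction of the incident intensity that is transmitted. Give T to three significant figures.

0.295

τ = β·L = 0.000167 × 7320 = 1.2224.
T = exp(−1.2224) = 0.2945.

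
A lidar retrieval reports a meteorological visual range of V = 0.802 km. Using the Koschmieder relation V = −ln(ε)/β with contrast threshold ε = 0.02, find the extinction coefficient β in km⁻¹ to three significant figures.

β = −ln(0.02) / V = 3.912 / 0.802 = 4.8778 km⁻¹.

4.88 km⁻¹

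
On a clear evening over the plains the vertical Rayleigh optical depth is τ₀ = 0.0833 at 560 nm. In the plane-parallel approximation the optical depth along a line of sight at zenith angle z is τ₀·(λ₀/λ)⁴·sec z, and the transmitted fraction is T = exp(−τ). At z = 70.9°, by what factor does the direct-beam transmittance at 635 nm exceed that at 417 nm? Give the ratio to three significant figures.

1.96

Airmass: sec 70.9° = 3.0561.
τ(635 nm) = 0.0833 × (560/635)⁴ × 3.0561 = 0.0833 × 0.6049 × 3.0561 = 0.1540.
τ(417 nm) = 0.0833 × (560/417)⁴ × 3.0561 = 0.0833 × 3.2524 × 3.0561 = 0.8280.
T(635)/T(417) = exp(τ_B − τ_A) = exp(0.6740) = 1.9621.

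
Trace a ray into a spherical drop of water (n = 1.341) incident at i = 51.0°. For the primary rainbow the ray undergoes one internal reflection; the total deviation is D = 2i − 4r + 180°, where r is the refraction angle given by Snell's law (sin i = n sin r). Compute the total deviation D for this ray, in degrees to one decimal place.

140.3°

sin r = sin 51.0° / 1.341 = 0.7771/1.341 = 0.5795; r = 35.42°.
D = 2·51.0° − 4·35.42° + 180° = 102.00° − 141.67° + 180° = 140.33°.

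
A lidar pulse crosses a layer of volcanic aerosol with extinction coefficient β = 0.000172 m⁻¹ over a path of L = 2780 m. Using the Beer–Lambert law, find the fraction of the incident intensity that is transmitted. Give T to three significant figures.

τ = β·L = 0.000172 × 2780 = 0.4782.
T = exp(−0.4782) = 0.6199.

0.620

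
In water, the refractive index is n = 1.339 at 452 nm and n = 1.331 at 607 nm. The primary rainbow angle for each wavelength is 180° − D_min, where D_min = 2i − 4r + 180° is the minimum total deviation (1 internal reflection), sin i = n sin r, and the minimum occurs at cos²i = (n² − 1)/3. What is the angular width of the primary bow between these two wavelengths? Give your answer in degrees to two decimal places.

At 452 nm (n = 1.339): cos²i = 0.26431 → i = 59.062°, r = 39.834°, D_min = 138.786°, rainbow angle = 41.214°.
At 607 nm (n = 1.331): cos²i = 0.25719 → i = 59.527°, r = 40.356°, D_min = 137.630°, rainbow angle = 42.370°.
Angular width = |41.214° − 42.370°| = 1.156°.

1.16°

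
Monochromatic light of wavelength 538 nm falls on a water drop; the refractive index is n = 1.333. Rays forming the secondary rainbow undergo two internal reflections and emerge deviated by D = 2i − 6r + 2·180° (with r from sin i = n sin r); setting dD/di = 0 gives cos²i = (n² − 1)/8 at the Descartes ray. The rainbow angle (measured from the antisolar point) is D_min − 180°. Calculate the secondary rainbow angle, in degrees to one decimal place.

50.9°

cos²i = (1.77689 − 1)/8 = 0.09711; i = arccos(0.31163) = 71.843°.
sin r = sin 71.843°/1.333 = 0.71283; r = 45.466°.
D_min = 2·71.843° − 6·45.466° + 360° = 230.891°.
Rainbow angle = D_min − 180° = 50.891°.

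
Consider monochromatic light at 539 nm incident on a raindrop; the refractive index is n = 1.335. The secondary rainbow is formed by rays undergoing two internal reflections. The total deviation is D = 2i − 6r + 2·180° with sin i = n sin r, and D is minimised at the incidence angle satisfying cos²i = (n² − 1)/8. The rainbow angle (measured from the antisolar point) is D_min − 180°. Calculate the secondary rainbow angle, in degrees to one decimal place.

51.4°

cos²i = (1.78222 − 1)/8 = 0.09778; i = arccos(0.31269) = 71.778°.
sin r = sin 71.778°/1.335 = 0.71150; r = 45.357°.
D_min = 2·71.778° − 6·45.357° + 360° = 231.414°.
Rainbow angle = D_min − 180° = 51.414°.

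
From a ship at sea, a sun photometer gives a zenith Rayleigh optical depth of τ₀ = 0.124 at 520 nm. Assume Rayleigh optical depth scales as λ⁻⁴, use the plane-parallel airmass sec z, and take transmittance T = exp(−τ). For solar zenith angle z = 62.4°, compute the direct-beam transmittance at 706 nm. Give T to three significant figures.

0.924

sec 62.4° = 2.1584.
τ = 0.124 × (520/706)⁴ × 2.1584 = 0.124 × 0.2943 × 2.1584 = 0.0788.
T = exp(−0.0788) = 0.9243.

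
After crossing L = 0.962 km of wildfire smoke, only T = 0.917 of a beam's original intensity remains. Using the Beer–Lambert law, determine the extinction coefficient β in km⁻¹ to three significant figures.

0.0901 km⁻¹

Beer–Lambert: T = exp(−βL) ⇒ β = −ln(T)/L = −ln(0.917)/0.962 = 0.0866/0.962 = 0.09007 km⁻¹.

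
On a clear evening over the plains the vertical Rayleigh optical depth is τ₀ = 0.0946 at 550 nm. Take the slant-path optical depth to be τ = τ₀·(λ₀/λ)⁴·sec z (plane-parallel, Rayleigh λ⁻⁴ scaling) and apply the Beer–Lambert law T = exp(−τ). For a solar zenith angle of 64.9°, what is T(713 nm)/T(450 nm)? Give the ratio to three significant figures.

1.52

Airmass: sec 64.9° = 2.3574.
τ(713 nm) = 0.0946 × (550/713)⁴ × 2.3574 = 0.0946 × 0.3541 × 2.3574 = 0.0790.
τ(450 nm) = 0.0946 × (550/450)⁴ × 2.3574 = 0.0946 × 2.2315 × 2.3574 = 0.4976.
T(713)/T(450) = exp(τ_B − τ_A) = exp(0.4187) = 1.5200.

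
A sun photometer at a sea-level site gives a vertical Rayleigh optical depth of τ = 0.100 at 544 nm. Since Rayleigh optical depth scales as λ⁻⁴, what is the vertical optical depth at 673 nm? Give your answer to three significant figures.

τ(673 nm) = τ(544 nm) × (544/673)⁴ = 0.100 × (0.8083)⁴ = 0.100 × 0.4269 = 0.0427.

0.0427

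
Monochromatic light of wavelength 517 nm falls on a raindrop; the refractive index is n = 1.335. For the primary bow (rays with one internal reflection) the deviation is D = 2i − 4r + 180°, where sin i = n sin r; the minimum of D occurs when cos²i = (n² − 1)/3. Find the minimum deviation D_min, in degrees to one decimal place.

cos²i = (1.78222 − 1)/3 = 0.26074; i = arccos(0.51063) = 59.294°.
sin r = sin 59.294°/1.335 = 0.64405; r = 40.094°.
D_min = 2·59.294° − 4·40.094° + 180° = 138.212°.

138.2°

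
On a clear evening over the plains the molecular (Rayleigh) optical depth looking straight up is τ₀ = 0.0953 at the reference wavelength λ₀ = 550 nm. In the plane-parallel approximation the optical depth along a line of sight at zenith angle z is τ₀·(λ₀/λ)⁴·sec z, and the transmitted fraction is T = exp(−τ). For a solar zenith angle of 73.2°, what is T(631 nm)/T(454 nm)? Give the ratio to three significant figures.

Airmass: sec 73.2° = 3.4598.
τ(631 nm) = 0.0953 × (550/631)⁴ × 3.4598 = 0.0953 × 0.5772 × 3.4598 = 0.1903.
τ(454 nm) = 0.0953 × (550/454)⁴ × 3.4598 = 0.0953 × 2.1539 × 3.4598 = 0.7102.
T(631)/T(454) = exp(τ_B − τ_A) = exp(0.5199) = 1.6818.

1.68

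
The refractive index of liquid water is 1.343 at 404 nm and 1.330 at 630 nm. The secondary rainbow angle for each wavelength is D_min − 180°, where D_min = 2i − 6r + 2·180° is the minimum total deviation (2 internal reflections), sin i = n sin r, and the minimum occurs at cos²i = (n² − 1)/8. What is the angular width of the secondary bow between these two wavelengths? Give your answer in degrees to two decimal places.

At 404 nm (n = 1.343): cos²i = 0.10046 → i = 71.522°, r = 44.928°, D_min = 233.478°, rainbow angle = 53.478°.
At 630 nm (n = 1.330): cos²i = 0.09611 → i = 71.940°, r = 45.630°, D_min = 230.101°, rainbow angle = 50.101°.
Angular width = |53.478° − 50.101°| = 3.377°.

3.38°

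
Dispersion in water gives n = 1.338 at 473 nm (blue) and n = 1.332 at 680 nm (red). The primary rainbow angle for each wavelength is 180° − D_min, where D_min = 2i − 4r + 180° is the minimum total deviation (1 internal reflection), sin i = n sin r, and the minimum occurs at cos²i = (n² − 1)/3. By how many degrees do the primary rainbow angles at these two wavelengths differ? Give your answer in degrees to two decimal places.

At 473 nm (n = 1.338): cos²i = 0.26341 → i = 59.120°, r = 39.899°, D_min = 138.643°, rainbow angle = 41.357°.
At 680 nm (n = 1.332): cos²i = 0.25807 → i = 59.469°, r = 40.290°, D_min = 137.776°, rainbow angle = 42.224°.
Angular width = |41.357° − 42.224°| = 0.867°.

0.87°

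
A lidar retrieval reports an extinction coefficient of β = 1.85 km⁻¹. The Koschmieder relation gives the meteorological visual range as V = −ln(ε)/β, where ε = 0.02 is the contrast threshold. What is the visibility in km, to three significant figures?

2.11 km

V = −ln(0.02) / 1.85 = 3.912 / 1.85 = 2.1146 km.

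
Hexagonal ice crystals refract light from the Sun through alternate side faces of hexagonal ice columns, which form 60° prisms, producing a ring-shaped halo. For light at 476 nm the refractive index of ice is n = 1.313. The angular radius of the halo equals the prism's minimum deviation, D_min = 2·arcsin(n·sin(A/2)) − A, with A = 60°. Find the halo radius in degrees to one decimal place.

n·sin(A/2) = 1.313 × sin 30° = 1.313 × 0.5000 = 0.6565.
D_min = 2·arcsin(0.6565) − 60° = 2 × 41.033° − 60° = 22.067°.

22.1°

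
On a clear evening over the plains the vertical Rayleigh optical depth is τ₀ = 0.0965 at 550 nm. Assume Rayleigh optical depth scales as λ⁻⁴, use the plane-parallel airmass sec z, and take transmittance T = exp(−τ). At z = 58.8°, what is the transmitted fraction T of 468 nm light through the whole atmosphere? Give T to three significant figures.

0.701

sec 58.8° = 1.9304.
τ = 0.0965 × (550/468)⁴ × 1.9304 = 0.0965 × 1.9075 × 1.9304 = 0.3553.
T = exp(−0.3553) = 0.7009.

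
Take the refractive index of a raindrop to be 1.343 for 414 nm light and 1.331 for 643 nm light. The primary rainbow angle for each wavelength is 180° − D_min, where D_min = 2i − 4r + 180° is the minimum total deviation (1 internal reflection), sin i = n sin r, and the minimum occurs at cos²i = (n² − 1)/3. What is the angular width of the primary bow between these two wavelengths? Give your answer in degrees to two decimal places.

1.72°

At 414 nm (n = 1.343): cos²i = 0.26788 → i = 58.830°, r = 39.577°, D_min = 139.354°, rainbow angle = 40.646°.
At 643 nm (n = 1.331): cos²i = 0.25719 → i = 59.527°, r = 40.356°, D_min = 137.630°, rainbow angle = 42.370°.
Angular width = |40.646° − 42.370°| = 1.724°.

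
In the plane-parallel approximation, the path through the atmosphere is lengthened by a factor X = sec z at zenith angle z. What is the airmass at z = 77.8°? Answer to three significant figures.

X = sec z = 1/cos 77.8° = 1/0.2113 = 4.7321.

4.73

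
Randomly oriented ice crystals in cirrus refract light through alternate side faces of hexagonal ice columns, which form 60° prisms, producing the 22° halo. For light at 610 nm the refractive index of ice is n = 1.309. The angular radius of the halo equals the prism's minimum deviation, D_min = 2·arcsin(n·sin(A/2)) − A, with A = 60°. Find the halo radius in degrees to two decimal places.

n·sin(A/2) = 1.309 × sin 30° = 1.309 × 0.5000 = 0.6545.
D_min = 2·arcsin(0.6545) − 60° = 2 × 40.882° − 60° = 21.763°.

21.76°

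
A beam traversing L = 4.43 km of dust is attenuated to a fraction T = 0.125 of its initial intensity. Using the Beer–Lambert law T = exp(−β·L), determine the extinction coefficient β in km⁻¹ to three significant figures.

Beer–Lambert: T = exp(−βL) ⇒ β = −ln(T)/L = −ln(0.125)/4.43 = 2.0794/4.43 = 0.4694 km⁻¹.

0.469 km⁻¹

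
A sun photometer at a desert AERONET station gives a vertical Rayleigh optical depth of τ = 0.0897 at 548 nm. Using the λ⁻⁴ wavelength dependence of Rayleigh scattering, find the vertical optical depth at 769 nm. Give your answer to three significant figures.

τ(769 nm) = τ(548 nm) × (548/769)⁴ = 0.0897 × (0.7126)⁴ = 0.0897 × 0.2579 = 0.0231.

0.0231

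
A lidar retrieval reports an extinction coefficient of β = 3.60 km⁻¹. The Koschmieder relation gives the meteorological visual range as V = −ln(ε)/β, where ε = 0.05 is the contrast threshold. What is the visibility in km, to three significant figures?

V = −ln(0.05) / 3.60 = 2.996 / 3.60 = 0.8321 km.

0.832 km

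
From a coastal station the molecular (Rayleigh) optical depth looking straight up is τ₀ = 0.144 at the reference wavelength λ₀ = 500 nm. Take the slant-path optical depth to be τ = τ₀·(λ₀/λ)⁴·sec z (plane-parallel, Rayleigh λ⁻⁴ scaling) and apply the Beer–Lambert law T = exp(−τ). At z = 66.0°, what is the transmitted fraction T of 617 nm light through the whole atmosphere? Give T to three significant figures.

sec 66.0° = 2.4586.
τ = 0.144 × (500/617)⁴ × 2.4586 = 0.144 × 0.4313 × 2.4586 = 0.1527.
T = exp(−0.1527) = 0.8584.

0.858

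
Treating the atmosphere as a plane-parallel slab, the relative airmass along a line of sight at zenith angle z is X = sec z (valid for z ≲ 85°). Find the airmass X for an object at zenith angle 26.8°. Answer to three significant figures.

X = sec z = 1/cos 26.8° = 1/0.8926 = 1.1203.

1.12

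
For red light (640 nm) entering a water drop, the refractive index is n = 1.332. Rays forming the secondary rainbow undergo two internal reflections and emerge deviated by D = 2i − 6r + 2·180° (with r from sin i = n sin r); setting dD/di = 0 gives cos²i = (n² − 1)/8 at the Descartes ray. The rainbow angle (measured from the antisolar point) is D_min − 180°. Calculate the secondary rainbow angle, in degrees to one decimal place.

50.6°

cos²i = (1.77422 − 1)/8 = 0.09678; i = arccos(0.31109) = 71.875°.
sin r = sin 71.875°/1.332 = 0.71350; r = 45.520°.
D_min = 2·71.875° − 6·45.520° + 360° = 230.628°.
Rainbow angle = D_min − 180° = 50.628°.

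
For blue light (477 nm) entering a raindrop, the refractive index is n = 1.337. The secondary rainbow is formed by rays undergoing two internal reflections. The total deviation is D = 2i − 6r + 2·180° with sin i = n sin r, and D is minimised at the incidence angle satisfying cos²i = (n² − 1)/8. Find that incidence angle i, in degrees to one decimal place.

cos²i = (1.337² − 1)/8 = (1.78757 − 1)/8 = 0.09845.
cos i = 0.31376, so i = 71.714°.

71.7°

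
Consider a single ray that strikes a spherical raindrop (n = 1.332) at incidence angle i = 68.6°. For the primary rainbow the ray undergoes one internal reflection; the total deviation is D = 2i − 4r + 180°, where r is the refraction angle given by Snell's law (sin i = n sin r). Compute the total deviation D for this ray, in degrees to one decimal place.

139.8°

sin r = sin 68.6° / 1.332 = 0.9311/1.332 = 0.6990; r = 44.35°.
D = 2·68.6° − 4·44.35° + 180° = 137.20° − 177.38° + 180° = 139.82°.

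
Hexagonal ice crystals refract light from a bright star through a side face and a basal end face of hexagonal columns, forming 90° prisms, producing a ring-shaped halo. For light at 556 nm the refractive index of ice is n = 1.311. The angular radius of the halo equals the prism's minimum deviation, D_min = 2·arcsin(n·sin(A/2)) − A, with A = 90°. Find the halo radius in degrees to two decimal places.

45.95°

n·sin(A/2) = 1.311 × sin 45° = 1.311 × 0.7071 = 0.9270.
D_min = 2·arcsin(0.9270) − 90° = 2 × 67.974° − 90° = 45.949°.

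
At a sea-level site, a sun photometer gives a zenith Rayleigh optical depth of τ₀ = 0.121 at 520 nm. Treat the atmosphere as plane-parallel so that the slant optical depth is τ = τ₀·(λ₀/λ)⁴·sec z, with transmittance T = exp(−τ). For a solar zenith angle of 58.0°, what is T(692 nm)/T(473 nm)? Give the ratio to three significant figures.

Airmass: sec 58.0° = 1.8871.
τ(692 nm) = 0.121 × (520/692)⁴ × 1.8871 = 0.121 × 0.3189 × 1.8871 = 0.0728.
τ(473 nm) = 0.121 × (520/473)⁴ × 1.8871 = 0.121 × 1.4607 × 1.8871 = 0.3335.
T(692)/T(473) = exp(τ_B − τ_A) = exp(0.2607) = 1.2979.

1.30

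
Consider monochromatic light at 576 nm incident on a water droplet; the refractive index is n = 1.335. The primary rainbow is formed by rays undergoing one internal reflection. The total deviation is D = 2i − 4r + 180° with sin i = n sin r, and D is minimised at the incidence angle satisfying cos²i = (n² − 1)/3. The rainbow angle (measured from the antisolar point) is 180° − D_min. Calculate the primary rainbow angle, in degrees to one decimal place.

41.8°

cos²i = (1.78222 − 1)/3 = 0.26074; i = arccos(0.51063) = 59.294°.
sin r = sin 59.294°/1.335 = 0.64405; r = 40.094°.
D_min = 2·59.294° − 4·40.094° + 180° = 138.212°.
Rainbow angle = 180° − D_min = 41.788°.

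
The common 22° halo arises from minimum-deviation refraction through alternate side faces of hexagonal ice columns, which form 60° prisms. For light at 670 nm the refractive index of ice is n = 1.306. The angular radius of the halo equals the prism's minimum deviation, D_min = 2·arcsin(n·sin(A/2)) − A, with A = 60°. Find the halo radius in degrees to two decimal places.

21.54°

n·sin(A/2) = 1.306 × sin 30° = 1.306 × 0.5000 = 0.6530.
D_min = 2·arcsin(0.6530) − 60° = 2 × 40.768° − 60° = 21.536°.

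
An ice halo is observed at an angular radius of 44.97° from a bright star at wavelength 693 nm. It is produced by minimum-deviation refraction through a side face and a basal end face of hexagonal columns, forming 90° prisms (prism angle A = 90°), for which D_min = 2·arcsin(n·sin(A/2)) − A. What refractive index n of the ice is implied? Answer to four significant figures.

Rearranging: n = sin((D_min + A)/2) / sin(A/2).
(D_min + A)/2 = (44.97° + 90°)/2 = 67.485°.
n = sin 67.485° / sin 45° = 0.9238 / 0.7071 = 1.3064.

1.306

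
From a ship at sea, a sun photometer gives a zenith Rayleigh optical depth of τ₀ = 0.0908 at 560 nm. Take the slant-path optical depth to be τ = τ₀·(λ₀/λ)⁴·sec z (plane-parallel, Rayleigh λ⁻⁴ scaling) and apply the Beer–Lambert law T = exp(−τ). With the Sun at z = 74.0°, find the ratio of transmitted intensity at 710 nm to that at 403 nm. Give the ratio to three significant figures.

Airmass: sec 74.0° = 3.6280.
τ(710 nm) = 0.0908 × (560/710)⁴ × 3.6280 = 0.0908 × 0.3870 × 3.6280 = 0.1275.
τ(403 nm) = 0.0908 × (560/403)⁴ × 3.6280 = 0.0908 × 3.7285 × 3.6280 = 1.2282.
T(710)/T(403) = exp(τ_B − τ_A) = exp(1.1007) = 3.0064.

3.01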